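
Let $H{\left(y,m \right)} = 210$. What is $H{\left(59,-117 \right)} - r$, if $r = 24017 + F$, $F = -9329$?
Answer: $-14478$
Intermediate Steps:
$r = 14688$ ($r = 24017 - 9329 = 14688$)
$H{\left(59,-117 \right)} - r = 210 - 14688 = -14478$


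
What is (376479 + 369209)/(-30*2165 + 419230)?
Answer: 5483/2605 ≈ 2.1048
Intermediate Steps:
(376479 + 369209)/(-30*2165 + 419230) = 745688/(-64950 + 419230) = 745688/354280 = 745688*(1/354280) = 5483/2605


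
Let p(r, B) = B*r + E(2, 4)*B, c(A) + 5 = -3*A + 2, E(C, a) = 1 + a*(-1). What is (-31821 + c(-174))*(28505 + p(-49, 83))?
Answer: -757164078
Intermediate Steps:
E(C, a) = 1 - a
c(A) = -3 - 3*A (c(A) = -5 + (-3*A + 2) = -5 + (2 - 3*A) = -3 - 3*A)
p(r, B) = -3*B + B*r (p(r, B) = B*r + (1 - 1*4)*B = B*r + (1 - 4)*B = B*r - 3*B = -3*B + B*r)
(-31821 + c(-174))*(28505 + p(-49, 83)) = (-31821 + (-3 - 3*(-174)))*(28505 + 83*(-3 - 49)) = (-31821 + (-3 + 522))*(28505 + 83*(-52)) = (-31821 + 519)*(28505 - 4316) = -31302*24189 = -757164078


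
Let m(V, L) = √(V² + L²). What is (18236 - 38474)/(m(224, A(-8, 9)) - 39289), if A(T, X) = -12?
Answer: 265043594/514525067 + 26984*√3145/514525067 ≈ 0.51806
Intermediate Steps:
m(V, L) = √(L² + V²)
(18236 - 38474)/(m(224, A(-8, 9)) - 39289) = (18236 - 38474)/(√((-12)² + 224²) - 39289) = -20238/(√(144 + 50176) - 39289) = -20238/(√50320 - 39289) = -20238/(4*√3145 - 39289) = -20238/(-39289 + 4*√3145)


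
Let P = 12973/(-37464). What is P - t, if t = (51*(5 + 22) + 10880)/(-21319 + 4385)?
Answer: 119755733/317207688 ≈ 0.37753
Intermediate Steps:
P = -12973/37464 (P = 12973*(-1/37464) = -12973/37464 ≈ -0.34628)
t = -12257/16934 (t = (51*27 + 10880)/(-16934) = (1377 + 10880)*(-1/16934) = 12257*(-1/16934) = -12257/16934 ≈ -0.72381)
P - t = -12973/37464 - 1*(-12257/16934) = -12973/37464 + 12257/16934 = 119755733/317207688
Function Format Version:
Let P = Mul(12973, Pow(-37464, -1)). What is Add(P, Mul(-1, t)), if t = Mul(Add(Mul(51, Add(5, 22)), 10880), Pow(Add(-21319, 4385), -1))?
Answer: Rational(119755733, 317207688) ≈ 0.37753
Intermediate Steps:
P = Rational(-12973, 37464) (P = Mul(12973, Rational(-1, 37464)) = Rational(-12973, 37464) ≈ -0.34628)
t = Rational(-12257, 16934) (t = Mul(Add(Mul(51, 27), 10880), Pow(-16934, -1)) = Mul(Add(1377, 10880), Rational(-1, 16934)) = Mul(12257, Rational(-1, 16934)) = Rational(-12257, 16934) ≈ -0.72381)
Add(P, Mul(-1, t)) = Add(Rational(-12973, 37464), Mul(-1, Rational(-12257, 16934))) = Add(Rational(-12973, 37464), Rational(12257, 16934)) = Rational(119755733, 317207688)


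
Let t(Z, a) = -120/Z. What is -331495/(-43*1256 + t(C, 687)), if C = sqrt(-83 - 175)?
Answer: 96230678035/15678144644 + 1657475*I*sqrt(258)/31356289288 ≈ 6.1379 + 0.00084905*I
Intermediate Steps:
C = I*sqrt(258) (C = sqrt(-258) = I*sqrt(258) ≈ 16.062*I)
-331495/(-43*1256 + t(C, 687)) = -331495/(-43*1256 - 120*(-I*sqrt(258)/258)) = -331495/(-54008 - (-20)*I*sqrt(258)/43) = -331495/(-54008 + 20*I*sqrt(258)/43)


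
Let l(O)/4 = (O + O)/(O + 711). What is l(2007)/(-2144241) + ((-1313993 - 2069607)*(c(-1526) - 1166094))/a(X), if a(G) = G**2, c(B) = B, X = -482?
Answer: 319794576031883569748/18805488889671 ≈ 1.7005e+7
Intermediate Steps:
l(O) = 8*O/(711 + O) (l(O) = 4*((O + O)/(O + 711)) = 4*((2*O)/(711 + O)) = 4*(2*O/(711 + O)) = 8*O/(711 + O))
l(2007)/(-2144241) + ((-1313993 - 2069607)*(c(-1526) - 1166094))/a(X) = (8*2007/(711 + 2007))/(-2144241) + ((-1313993 - 2069607)*(-1526 - 1166094))/((-482)**2) = (8*2007/2718)*(-1/2144241) - 3383600*(-1167620)/232324 = (8*2007*(1/2718))*(-1/2144241) + 3950759032000*(1/232324) = (892/151)*(-1/2144241) + 987689758000/58081 = -892/323780391 + 987689758000/58081 = 319794576031883569748/18805488889671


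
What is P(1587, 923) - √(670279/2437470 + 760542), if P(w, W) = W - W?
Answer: -√502064377487715770/812490 ≈ -872.09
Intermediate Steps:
P(w, W) = 0
P(1587, 923) - √(670279/2437470 + 760542) = 0 - √(670279/2437470 + 760542) = 0 - √(1853798979019/2437470) = 0 - √502064377487715770/812490 = -√502064377487715770/812490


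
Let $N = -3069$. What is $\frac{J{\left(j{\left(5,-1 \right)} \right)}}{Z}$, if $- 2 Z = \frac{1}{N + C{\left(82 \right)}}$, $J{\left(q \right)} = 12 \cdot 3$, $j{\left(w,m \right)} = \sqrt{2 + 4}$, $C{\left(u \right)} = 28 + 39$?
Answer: $216144$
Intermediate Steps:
$C{\left(u \right)} = 67$
$j{\left(w,m \right)} = \sqrt{6}$
$J{\left(q \right)} = 36$
$Z = \frac{1}{6004}$ ($Z = - \frac{1}{2 \left(-3069 + 67\right)} = - \frac{1}{2 \left(-3002\right)} = \left(- \frac{1}{2}\right) \left(- \frac{1}{3002}\right) = \frac{1}{6004} \approx 0.00016656$)
$\frac{J{\left(j{\left(5,-1 \right)} \right)}}{Z} = 36 \frac{1}{\frac{1}{6004}} = 36 \cdot 6004 = 216144$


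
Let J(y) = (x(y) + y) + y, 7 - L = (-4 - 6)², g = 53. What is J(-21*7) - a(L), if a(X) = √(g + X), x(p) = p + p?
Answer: -588 - 2*I*√10 ≈ -588.0 - 6.3246*I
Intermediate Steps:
x(p) = 2*p
L = -93 (L = 7 - (-4 - 6)² = 7 - 1*(-10)² = 7 - 1*100 = 7 - 100 = -93)
J(y) = 4*y (J(y) = (2*y + y) + y = 3*y + y = 4*y)
a(X) = √(53 + X)
J(-21*7) - a(L) = 4*(-21*7) - √(53 - 93) = 4*(-147) - √(-40) = -588 - 2*I*√10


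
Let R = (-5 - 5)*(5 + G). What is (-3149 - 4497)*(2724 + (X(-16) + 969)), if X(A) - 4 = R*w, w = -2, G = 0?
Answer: -29031862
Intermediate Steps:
R = -50 (R = (-5 - 5)*(5 + 0) = -10*5 = -50)
X(A) = 104 (X(A) = 4 - 50*(-2) = 4 + 100 = 104)
(-3149 - 4497)*(2724 + (X(-16) + 969)) = (-3149 - 4497)*(2724 + (104 + 969)) = -7646*(2724 + 1073) = -7646*3797 = -29031862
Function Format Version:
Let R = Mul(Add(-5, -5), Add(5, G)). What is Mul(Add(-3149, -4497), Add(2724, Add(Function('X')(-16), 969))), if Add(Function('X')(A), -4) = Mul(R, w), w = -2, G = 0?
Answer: -29031862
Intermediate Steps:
R = -50 (R = Mul(Add(-5, -5), Add(5, 0)) = Mul(-10, 5) = -50)
Function('X')(A) = 104 (Function('X')(A) = Add(4, Mul(-50, -2)) = Add(4, 100) = 104)
Mul(Add(-3149, -4497), Add(2724, Add(Function('X')(-16), 969))) = Mul(Add(-3149, -4497), Add(2724, Add(104, 969))) = Mul(-7646, Add(2724, 1073)) = Mul(-7646, 3797) = -29031862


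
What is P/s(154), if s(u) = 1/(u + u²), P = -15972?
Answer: -381251640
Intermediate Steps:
P/s(154) = -15972/(1/(154*(1 + 154))) = -15972/((1/154)/155) = -15972/((1/154)*(1/155)) = -15972/1/23870 = -15972*23870 = -381251640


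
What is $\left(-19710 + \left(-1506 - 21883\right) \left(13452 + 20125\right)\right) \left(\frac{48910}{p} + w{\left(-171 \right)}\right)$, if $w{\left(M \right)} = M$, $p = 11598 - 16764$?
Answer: $\frac{366090340078124}{2583} \approx 1.4173 \cdot 10^{11}$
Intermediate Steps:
$p = -5166$ ($p = 11598 - 16764 = -5166$)
$\left(-19710 + \left(-1506 - 21883\right) \left(13452 + 20125\right)\right) \left(\frac{48910}{p} + w{\left(-171 \right)}\right) = \left(-19710 + \left(-1506 - 21883\right) \left(13452 + 20125\right)\right) \left(\frac{48910}{-5166} - 171\right) = \left(-19710 - 785332453\right) \left(48910 \left(- \frac{1}{5166}\right) - 171\right) = \left(-19710 - 785332453\right) \left(- \frac{24455}{2583} - 171\right) = \left(-785352163\right) \left(- \frac{466148}{2583}\right) = \frac{366090340078124}{2583}$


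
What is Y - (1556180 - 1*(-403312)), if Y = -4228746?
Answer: -6188238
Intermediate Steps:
Y - (1556180 - 1*(-403312)) = -4228746 - (1556180 - 1*(-403312)) = -4228746 - (1556180 + 403312) = -4228746 - 1*1959492 = -4228746 - 1959492 = -6188238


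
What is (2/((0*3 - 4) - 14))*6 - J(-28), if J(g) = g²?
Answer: -2354/3 ≈ -784.67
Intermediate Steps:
(2/((0*3 - 4) - 14))*6 - J(-28) = (2/((0*3 - 4) - 14))*6 - 1*(-28)² = (2/((0 - 4) - 14))*6 - 1*784 = (2/(-4 - 14))*6 - 784 = (2/(-18))*6 - 784 = -1/18*2*6 - 784 = -⅑*6 - 784 = -⅔ - 784 = -2354/3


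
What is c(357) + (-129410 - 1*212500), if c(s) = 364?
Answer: -341546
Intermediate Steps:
c(357) + (-129410 - 1*212500) = 364 + (-129410 - 1*212500) = 364 + (-129410 - 212500) = 364 - 341910 = -341546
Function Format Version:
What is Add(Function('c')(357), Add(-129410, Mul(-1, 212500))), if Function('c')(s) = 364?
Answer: -341546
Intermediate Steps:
Add(Function('c')(357), Add(-129410, Mul(-1, 212500))) = Add(364, Add(-129410, Mul(-1, 212500))) = Add(364, Add(-129410, -212500)) = Add(364, -341910) = -341546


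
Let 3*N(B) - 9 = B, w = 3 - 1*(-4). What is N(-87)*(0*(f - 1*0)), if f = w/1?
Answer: 0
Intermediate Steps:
w = 7 (w = 3 + 4 = 7)
N(B) = 3 + B/3
f = 7 (f = 7/1 = 7*1 = 7)
N(-87)*(0*(f - 1*0)) = (3 + (1/3)*(-87))*(0*(7 - 1*0)) = (3 - 29)*(0*(7 + 0)) = -0*7 = -26*0 = 0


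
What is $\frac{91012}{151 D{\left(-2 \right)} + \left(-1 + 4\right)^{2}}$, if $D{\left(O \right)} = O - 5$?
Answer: $- \frac{22753}{262} \approx -86.844$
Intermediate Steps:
$D{\left(O \right)} = -5 + O$ ($D{\left(O \right)} = O - 5 = -5 + O$)
$\frac{91012}{151 D{\left(-2 \right)} + \left(-1 + 4\right)^{2}} = \frac{91012}{151 \left(-5 - 2\right) + \left(-1 + 4\right)^{2}} = \frac{91012}{151 \left(-7\right) + 3^{2}} = \frac{91012}{-1057 + 9} = \frac{91012}{-1048} = 91012 \left(- \frac{1}{1048}\right) = - \frac{22753}{262}$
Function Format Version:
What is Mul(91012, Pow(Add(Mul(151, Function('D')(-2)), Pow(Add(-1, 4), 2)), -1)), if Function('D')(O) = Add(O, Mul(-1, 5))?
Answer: Rational(-22753, 262) ≈ -86.844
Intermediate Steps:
Function('D')(O) = Add(-5, O) (Function('D')(O) = Add(O, -5) = Add(-5, O))
Mul(91012, Pow(Add(Mul(151, Function('D')(-2)), Pow(Add(-1, 4), 2)), -1)) = Mul(91012, Pow(Add(Mul(151, Add(-5, -2)), Pow(Add(-1, 4), 2)), -1)) = Mul(91012, Pow(Add(Mul(151, -7), Pow(3, 2)), -1)) = Mul(91012, Pow(Add(-1057, 9), -1)) = Mul(91012, Pow(-1048, -1)) = Mul(91012, Rational(-1, 1048)) = Rational(-22753, 262)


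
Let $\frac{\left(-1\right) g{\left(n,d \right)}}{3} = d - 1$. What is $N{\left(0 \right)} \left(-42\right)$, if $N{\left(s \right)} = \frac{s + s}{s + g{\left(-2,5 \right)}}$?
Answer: $0$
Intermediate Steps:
$g{\left(n,d \right)} = 3 - 3 d$ ($g{\left(n,d \right)} = - 3 \left(d - 1\right) = - 3 \left(-1 + d\right) = 3 - 3 d$)
$N{\left(s \right)} = \frac{2 s}{-12 + s}$ ($N{\left(s \right)} = \frac{s + s}{s + \left(3 - 15\right)} = \frac{2 s}{s + \left(3 - 15\right)} = \frac{2 s}{s - 12} = \frac{2 s}{-12 + s}$)
$N{\left(0 \right)} \left(-42\right) = 2 \cdot 0 \frac{1}{-12 + 0} \left(-42\right) = 2 \cdot 0 \frac{1}{-12} \left(-42\right) = 2 \cdot 0 \left(- \frac{1}{12}\right) \left(-42\right) = 0 \left(-42\right) = 0$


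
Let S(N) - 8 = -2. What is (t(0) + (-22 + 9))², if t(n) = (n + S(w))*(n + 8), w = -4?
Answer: 1225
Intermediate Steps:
S(N) = 6 (S(N) = 8 - 2 = 6)
t(n) = (6 + n)*(8 + n) (t(n) = (n + 6)*(n + 8) = (6 + n)*(8 + n))
(t(0) + (-22 + 9))² = ((48 + 0² + 14*0) + (-22 + 9))² = ((48 + 0 + 0) - 13)² = (48 - 13)² = 35² = 1225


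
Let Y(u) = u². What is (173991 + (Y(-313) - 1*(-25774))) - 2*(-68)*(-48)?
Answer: 291206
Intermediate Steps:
(173991 + (Y(-313) - 1*(-25774))) - 2*(-68)*(-48) = (173991 + ((-313)² - 1*(-25774))) - 2*(-68)*(-48) = (173991 + (97969 + 25774)) + 136*(-48) = (173991 + 123743) - 6528 = 297734 - 6528 = 291206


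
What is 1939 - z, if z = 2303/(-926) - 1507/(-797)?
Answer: 1431464667/738022 ≈ 1939.6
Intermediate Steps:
z = -440009/738022 (z = 2303*(-1/926) - 1507*(-1/797) = -2303/926 + 1507/797 = -440009/738022 ≈ -0.59620)
1939 - z = 1939 - 1*(-440009/738022) = 1939 + 440009/738022 = 1431464667/738022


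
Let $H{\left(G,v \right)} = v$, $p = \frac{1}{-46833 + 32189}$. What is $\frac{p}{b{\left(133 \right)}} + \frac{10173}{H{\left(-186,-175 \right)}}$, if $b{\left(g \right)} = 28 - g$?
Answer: $- \frac{446920231}{7688100} \approx -58.131$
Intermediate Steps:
$p = - \frac{1}{14644}$ ($p = \frac{1}{-14644} = - \frac{1}{14644} \approx -6.8287 \cdot 10^{-5}$)
$\frac{p}{b{\left(133 \right)}} + \frac{10173}{H{\left(-186,-175 \right)}} = - \frac{1}{14644 \left(28 - 133\right)} + \frac{10173}{-175} = - \frac{1}{14644 \left(28 - 133\right)} + 10173 \left(- \frac{1}{175}\right) = - \frac{1}{14644 \left(-105\right)} - \frac{10173}{175} = \left(- \frac{1}{14644}\right) \left(- \frac{1}{105}\right) - \frac{10173}{175} = \frac{1}{1537620} - \frac{10173}{175} = - \frac{446920231}{7688100}$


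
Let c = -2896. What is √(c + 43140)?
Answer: 2*√10061 ≈ 200.61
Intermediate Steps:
√(c + 43140) = √(-2896 + 43140) = √40244 = 2*√10061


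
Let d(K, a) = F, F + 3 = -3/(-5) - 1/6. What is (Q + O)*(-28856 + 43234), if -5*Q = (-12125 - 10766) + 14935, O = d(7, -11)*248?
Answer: 41178592/3 ≈ 1.3726e+7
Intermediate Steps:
F = -77/30 (F = -3 + (-3/(-5) - 1/6) = -3 + (-3*(-⅕) - 1*⅙) = -3 + (⅗ - ⅙) = -3 + 13/30 = -77/30 ≈ -2.5667)
d(K, a) = -77/30
O = -9548/15 (O = -77/30*248 = -9548/15 ≈ -636.53)
Q = 7956/5 (Q = -((-12125 - 10766) + 14935)/5 = -(-22891 + 14935)/5 = -⅕*(-7956) = 7956/5 ≈ 1591.2)
(Q + O)*(-28856 + 43234) = (7956/5 - 9548/15)*(-28856 + 43234) = (2864/3)*14378 = 41178592/3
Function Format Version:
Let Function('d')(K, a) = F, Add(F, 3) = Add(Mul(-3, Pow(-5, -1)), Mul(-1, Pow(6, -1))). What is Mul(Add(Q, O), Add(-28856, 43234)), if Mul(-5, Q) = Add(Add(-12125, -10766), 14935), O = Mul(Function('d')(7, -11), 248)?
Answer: Rational(41178592, 3) ≈ 1.3726e+7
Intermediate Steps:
F = Rational(-77, 30) (F = Add(-3, Add(Mul(-3, Pow(-5, -1)), Mul(-1, Pow(6, -1)))) = Add(-3, Add(Mul(-3, Rational(-1, 5)), Mul(-1, Rational(1, 6)))) = Add(-3, Add(Rational(3, 5), Rational(-1, 6))) = Add(-3, Rational(13, 30)) = Rational(-77, 30) ≈ -2.5667)
Function('d')(K, a) = Rational(-77, 30)
O = Rational(-9548, 15) (O = Mul(Rational(-77, 30), 248) = Rational(-9548, 15) ≈ -636.53)
Q = Rational(7956, 5) (Q = Mul(Rational(-1, 5), Add(Add(-12125, -10766), 14935)) = Mul(Rational(-1, 5), Add(-22891, 14935)) = Mul(Rational(-1, 5), -7956) = Rational(7956, 5) ≈ 1591.2)
Mul(Add(Q, O), Add(-28856, 43234)) = Mul(Add(Rational(7956, 5), Rational(-9548, 15)), Add(-28856, 43234)) = Mul(Rational(2864, 3), 14378) = Rational(41178592, 3)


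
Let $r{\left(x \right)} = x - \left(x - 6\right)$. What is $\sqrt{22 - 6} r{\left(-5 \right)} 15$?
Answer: $360$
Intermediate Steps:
$r{\left(x \right)} = 6$ ($r{\left(x \right)} = x - \left(x - 6\right) = x - \left(-6 + x\right) = 6$)
$\sqrt{22 - 6} r{\left(-5 \right)} 15 = \sqrt{22 - 6} \cdot 6 \cdot 15 = \sqrt{16} \cdot 6 \cdot 15 = 4 \cdot 6 \cdot 15 = 24 \cdot 15 = 360$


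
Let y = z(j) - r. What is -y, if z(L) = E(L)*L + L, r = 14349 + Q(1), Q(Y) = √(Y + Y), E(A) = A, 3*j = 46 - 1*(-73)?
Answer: 114623/9 + √2 ≈ 12737.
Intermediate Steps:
j = 119/3 (j = (46 - 1*(-73))/3 = (46 + 73)/3 = (⅓)*119 = 119/3 ≈ 39.667)
Q(Y) = √2*√Y (Q(Y) = √(2*Y) = √2*√Y)
r = 14349 + √2 (r = 14349 + √2*√1 = 14349 + √2*1 = 14349 + √2 ≈ 14350.)
z(L) = L + L² (z(L) = L*L + L = L² + L = L + L²)
y = -114623/9 - √2 (y = 119*(1 + 119/3)/3 - (14349 + √2) = (119/3)*(122/3) + (-14349 - √2) = 14518/9 + (-14349 - √2) = -114623/9 - √2 ≈ -12737.)
-y = -(-114623/9 - √2) = 114623/9 + √2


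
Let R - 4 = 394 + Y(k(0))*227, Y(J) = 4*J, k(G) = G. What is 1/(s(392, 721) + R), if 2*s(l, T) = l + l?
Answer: 1/790 ≈ 0.0012658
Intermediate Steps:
s(l, T) = l (s(l, T) = (l + l)/2 = (2*l)/2 = l)
R = 398 (R = 4 + (394 + (4*0)*227) = 4 + (394 + 0*227) = 4 + (394 + 0) = 4 + 394 = 398)
1/(s(392, 721) + R) = 1/(392 + 398) = 1/790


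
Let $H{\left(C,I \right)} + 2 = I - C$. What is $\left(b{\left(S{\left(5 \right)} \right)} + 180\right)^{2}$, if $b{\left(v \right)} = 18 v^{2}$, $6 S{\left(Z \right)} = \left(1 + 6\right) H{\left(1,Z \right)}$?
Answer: $77284$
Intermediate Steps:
$H{\left(C,I \right)} = -2 + I - C$ ($H{\left(C,I \right)} = -2 - \left(C - I\right) = -2 + I - C$)
$S{\left(Z \right)} = - \frac{7}{2} + \frac{7 Z}{6}$ ($S{\left(Z \right)} = \frac{\left(1 + 6\right) \left(-2 + Z - 1\right)}{6} = \frac{7 \left(-2 + Z - 1\right)}{6} = \frac{7 \left(-3 + Z\right)}{6} = \frac{-21 + 7 Z}{6} = - \frac{7}{2} + \frac{7 Z}{6}$)
$\left(b{\left(S{\left(5 \right)} \right)} + 180\right)^{2} = \left(18 \left(- \frac{7}{2} + \frac{7}{6} \cdot 5\right)^{2} + 180\right)^{2} = \left(18 \left(- \frac{7}{2} + \frac{35}{6}\right)^{2} + 180\right)^{2} = \left(18 \left(\frac{7}{3}\right)^{2} + 180\right)^{2} = \left(18 \cdot \frac{49}{9} + 180\right)^{2} = \left(98 + 180\right)^{2} = 278^{2} = 77284$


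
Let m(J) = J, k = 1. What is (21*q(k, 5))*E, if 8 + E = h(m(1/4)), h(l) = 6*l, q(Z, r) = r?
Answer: -1365/2 ≈ -682.50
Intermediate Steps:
E = -13/2 (E = -8 + 6/4 = -8 + 6*(1/4) = -8 + 3/2 = -13/2 ≈ -6.5000)
(21*q(k, 5))*E = (21*5)*(-13/2) = 105*(-13/2) = -1365/2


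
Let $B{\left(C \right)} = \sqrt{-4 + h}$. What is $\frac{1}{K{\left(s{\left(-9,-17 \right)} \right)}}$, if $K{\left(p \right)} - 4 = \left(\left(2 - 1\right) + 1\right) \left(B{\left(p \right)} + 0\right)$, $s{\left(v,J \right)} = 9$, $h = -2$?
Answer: $\frac{1}{10} - \frac{i \sqrt{6}}{20} \approx 0.1 - 0.12247 i$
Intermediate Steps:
$B{\left(C \right)} = i \sqrt{6}$ ($B{\left(C \right)} = \sqrt{-4 - 2} = \sqrt{-6} = i \sqrt{6}$)
$K{\left(p \right)} = 4 + 2 i \sqrt{6}$ ($K{\left(p \right)} = 4 + \left(\left(2 - 1\right) + 1\right) \left(i \sqrt{6} + 0\right) = 4 + \left(1 + 1\right) i \sqrt{6} = 4 + 2 i \sqrt{6}$)
$\frac{1}{K{\left(s{\left(-9,-17 \right)} \right)}} = \frac{1}{4 + 2 i \sqrt{6}}$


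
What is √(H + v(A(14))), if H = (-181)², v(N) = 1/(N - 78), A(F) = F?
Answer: 3*√232967/8 ≈ 181.00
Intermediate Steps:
v(N) = 1/(-78 + N)
H = 32761
√(H + v(A(14))) = √(32761 + 1/(-78 + 14)) = √(32761 + 1/(-64)) = √(32761 - 1/64) = √(2096703/64) = 3*√232967/8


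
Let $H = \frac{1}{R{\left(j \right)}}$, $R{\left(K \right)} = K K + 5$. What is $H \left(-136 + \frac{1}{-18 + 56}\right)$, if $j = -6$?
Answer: $- \frac{5167}{1558} \approx -3.3164$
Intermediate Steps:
$R{\left(K \right)} = 5 + K^{2}$ ($R{\left(K \right)} = K^{2} + 5 = 5 + K^{2}$)
$H = \frac{1}{41}$ ($H = \frac{1}{5 + \left(-6\right)^{2}} = \frac{1}{5 + 36} = \frac{1}{41} \approx 0.02439$)
$H \left(-136 + \frac{1}{-18 + 56}\right) = \frac{-136 + \frac{1}{-18 + 56}}{41} = \frac{-136 + \frac{1}{38}}{41} = \frac{1}{41} \left(- \frac{5167}{38}\right) = - \frac{5167}{1558}$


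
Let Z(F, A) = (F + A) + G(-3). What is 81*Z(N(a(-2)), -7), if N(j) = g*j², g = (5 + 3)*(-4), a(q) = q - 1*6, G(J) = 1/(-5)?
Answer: -832356/5 ≈ -1.6647e+5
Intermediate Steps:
G(J) = -⅕
a(q) = -6 + q (a(q) = q - 6 = -6 + q)
g = -32 (g = 8*(-4) = -32)
N(j) = -32*j²
Z(F, A) = -⅕ + A + F (Z(F, A) = (F + A) - ⅕ = (A + F) - ⅕ = -⅕ + A + F)
81*Z(N(a(-2)), -7) = 81*(-⅕ - 7 - 32*(-6 - 2)²) = 81*(-⅕ - 7 - 32*(-8)²) = 81*(-⅕ - 7 - 32*64) = 81*(-⅕ - 7 - 2048) = 81*(-10276/5) = -832356/5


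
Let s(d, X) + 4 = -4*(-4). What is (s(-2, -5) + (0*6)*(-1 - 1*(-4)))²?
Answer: 144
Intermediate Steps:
s(d, X) = 12 (s(d, X) = -4 - 4*(-4) = -4 + 16 = 12)
(s(-2, -5) + (0*6)*(-1 - 1*(-4)))² = (12 + (0*6)*(-1 - 1*(-4)))² = (12 + 0*(-1 + 4))² = (12 + 0*3)² = (12 + 0)² = 12² = 144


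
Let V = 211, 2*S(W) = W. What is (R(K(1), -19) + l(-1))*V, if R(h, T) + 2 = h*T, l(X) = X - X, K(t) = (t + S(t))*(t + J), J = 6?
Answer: -85033/2 ≈ -42517.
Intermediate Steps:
S(W) = W/2
K(t) = 3*t*(6 + t)/2 (K(t) = (t + t/2)*(t + 6) = (3*t/2)*(6 + t) = 3*t*(6 + t)/2)
l(X) = 0
R(h, T) = -2 + T*h (R(h, T) = -2 + h*T = -2 + T*h)
(R(K(1), -19) + l(-1))*V = ((-2 - 57*(6 + 1)/2) + 0)*211 = ((-2 - 57*7/2) + 0)*211 = ((-2 - 19*21/2) + 0)*211 = ((-2 - 399/2) + 0)*211 = (-403/2 + 0)*211 = -403/2*211 = -85033/2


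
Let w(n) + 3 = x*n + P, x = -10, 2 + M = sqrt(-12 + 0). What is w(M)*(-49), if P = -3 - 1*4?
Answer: -490 + 980*I*sqrt(3) ≈ -490.0 + 1697.4*I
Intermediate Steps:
M = -2 + 2*I*sqrt(3) (M = -2 + sqrt(-12 + 0) = -2 + sqrt(-12) = -2 + 2*I*sqrt(3) ≈ -2.0 + 3.4641*I)
P = -7 (P = -3 - 4 = -7)
w(n) = -10 - 10*n (w(n) = -3 + (-10*n - 7) = -3 + (-7 - 10*n) = -10 - 10*n)
w(M)*(-49) = (-10 - 10*(-2 + 2*I*sqrt(3)))*(-49) = (-10 + (20 - 20*I*sqrt(3)))*(-49) = (10 - 20*I*sqrt(3))*(-49) = -490 + 980*I*sqrt(3)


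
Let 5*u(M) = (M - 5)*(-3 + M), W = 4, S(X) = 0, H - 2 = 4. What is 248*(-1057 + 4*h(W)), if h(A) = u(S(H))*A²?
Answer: -214520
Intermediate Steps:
H = 6 (H = 2 + 4 = 6)
u(M) = (-5 + M)*(-3 + M)/5 (u(M) = ((M - 5)*(-3 + M))/5 = ((-5 + M)*(-3 + M))/5 = (-5 + M)*(-3 + M)/5)
h(A) = 3*A² (h(A) = (3 - 8/5*0 + (⅕)*0²)*A² = (3 + 0 + (⅕)*0)*A² = (3 + 0 + 0)*A² = 3*A²)
248*(-1057 + 4*h(W)) = 248*(-1057 + 4*(3*4²)) = 248*(-1057 + 4*(3*16)) = 248*(-1057 + 4*48) = 248*(-1057 + 192) = 248*(-865) = -214520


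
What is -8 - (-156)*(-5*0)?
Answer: -8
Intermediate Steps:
-8 - (-156)*(-5*0) = -8 - (-156)*0 = -8 - 26*0 = -8 + 0 = -8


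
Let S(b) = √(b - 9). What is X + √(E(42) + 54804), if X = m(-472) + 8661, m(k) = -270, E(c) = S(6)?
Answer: 8391 + √(54804 + I*√3) ≈ 8625.1 + 0.003699*I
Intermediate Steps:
S(b) = √(-9 + b)
E(c) = I*√3 (E(c) = √(-9 + 6) = √(-3) = I*√3)
X = 8391 (X = -270 + 8661 = 8391)
X + √(E(42) + 54804) = 8391 + √(I*√3 + 54804) = 8391 + √(54804 + I*√3)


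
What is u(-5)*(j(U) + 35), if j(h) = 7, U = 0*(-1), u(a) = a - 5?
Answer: -420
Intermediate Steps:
u(a) = -5 + a
U = 0
u(-5)*(j(U) + 35) = (-5 - 5)*(7 + 35) = -10*42 = -420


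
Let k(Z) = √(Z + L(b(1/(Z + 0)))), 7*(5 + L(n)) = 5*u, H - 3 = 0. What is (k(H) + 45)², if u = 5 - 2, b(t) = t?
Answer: (315 + √7)²/49 ≈ 2059.2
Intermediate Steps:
H = 3 (H = 3 + 0 = 3)
u = 3
L(n) = -20/7 (L(n) = -5 + (5*3)/7 = -5 + (⅐)*15 = -5 + 15/7 = -20/7)
k(Z) = √(-20/7 + Z) (k(Z) = √(Z - 20/7) = √(-20/7 + Z))
(k(H) + 45)² = (√(-140 + 49*3)/7 + 45)² = (√(-140 + 147)/7 + 45)² = (√7/7 + 45)² = (45 + √7/7)²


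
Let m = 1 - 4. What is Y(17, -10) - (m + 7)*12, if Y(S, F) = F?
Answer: -58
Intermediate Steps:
m = -3
Y(17, -10) - (m + 7)*12 = -10 - (-3 + 7)*12 = -10 - 4*12 = -10 - 1*48 = -10 - 48 = -58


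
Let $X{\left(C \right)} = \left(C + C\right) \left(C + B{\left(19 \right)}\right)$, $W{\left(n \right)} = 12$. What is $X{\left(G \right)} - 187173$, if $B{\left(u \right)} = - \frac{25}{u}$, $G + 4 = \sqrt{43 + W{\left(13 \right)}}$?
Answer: $- \frac{3553389}{19} - \frac{354 \sqrt{55}}{19} \approx -1.8716 \cdot 10^{5}$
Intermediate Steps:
$G = -4 + \sqrt{55}$ ($G = -4 + \sqrt{43 + 12} = -4 + \sqrt{55} \approx 3.4162$)
$X{\left(C \right)} = 2 C \left(- \frac{25}{19} + C\right)$ ($X{\left(C \right)} = \left(C + C\right) \left(C - \frac{25}{19}\right) = 2 C \left(C - \frac{25}{19}\right) = 2 C \left(- \frac{25}{19} + C\right)$)
$X{\left(G \right)} - 187173 = \frac{2 \left(-4 + \sqrt{55}\right) \left(-25 + 19 \left(-4 + \sqrt{55}\right)\right)}{19} - 187173 = \frac{2 \left(-4 + \sqrt{55}\right) \left(-25 - \left(76 - 19 \sqrt{55}\right)\right)}{19} - 187173 = \frac{2 \left(-4 + \sqrt{55}\right) \left(-101 + 19 \sqrt{55}\right)}{19} - 187173 = \frac{2 \left(-101 + 19 \sqrt{55}\right) \left(-4 + \sqrt{55}\right)}{19} - 187173 = -187173 + \frac{2 \left(-101 + 19 \sqrt{55}\right) \left(-4 + \sqrt{55}\right)}{19}$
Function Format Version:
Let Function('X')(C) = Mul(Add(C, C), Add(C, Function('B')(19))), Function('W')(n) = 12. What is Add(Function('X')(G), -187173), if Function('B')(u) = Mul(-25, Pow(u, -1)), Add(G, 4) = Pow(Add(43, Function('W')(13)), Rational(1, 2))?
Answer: Add(Rational(-3553389, 19), Mul(Rational(-354, 19), Pow(55, Rational(1, 2)))) ≈ -1.8716e+5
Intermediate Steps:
G = Add(-4, Pow(55, Rational(1, 2))) (G = Add(-4, Pow(Add(43, 12), Rational(1, 2))) = Add(-4, Pow(55, Rational(1, 2))) ≈ 3.4162)
Function('X')(C) = Mul(2, C, Add(Rational(-25, 19), C)) (Function('X')(C) = Mul(Add(C, C), Add(C, Mul(-25, Pow(19, -1)))) = Mul(Mul(2, C), Add(C, Mul(-25, Rational(1, 19)))) = Mul(Mul(2, C), Add(C, Rational(-25, 19))) = Mul(Mul(2, C), Add(Rational(-25, 19), C)) = Mul(2, C, Add(Rational(-25, 19), C)))
Add(Function('X')(G), -187173) = Add(Mul(Rational(2, 19), Add(-4, Pow(55, Rational(1, 2))), Add(-25, Mul(19, Add(-4, Pow(55, Rational(1, 2)))))), -187173) = Add(Mul(Rational(2, 19), Add(-4, Pow(55, Rational(1, 2))), Add(-25, Add(-76, Mul(19, Pow(55, Rational(1, 2)))))), -187173) = Add(Mul(Rational(2, 19), Add(-4, Pow(55, Rational(1, 2))), Add(-101, Mul(19, Pow(55, Rational(1, 2))))), -187173) = Add(Mul(Rational(2, 19), Add(-101, Mul(19, Pow(55, Rational(1, 2)))), Add(-4, Pow(55, Rational(1, 2)))), -187173) = Add(-187173, Mul(Rational(2, 19), Add(-101, Mul(19, Pow(55, Rational(1, 2)))), Add(-4, Pow(55, Rational(1, 2)))))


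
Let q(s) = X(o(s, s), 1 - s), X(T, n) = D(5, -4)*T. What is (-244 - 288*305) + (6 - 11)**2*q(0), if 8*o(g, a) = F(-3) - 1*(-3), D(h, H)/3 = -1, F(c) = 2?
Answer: -705047/8 ≈ -88131.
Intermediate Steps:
D(h, H) = -3 (D(h, H) = 3*(-1) = -3)
o(g, a) = 5/8 (o(g, a) = (2 - 1*(-3))/8 = (2 + 3)/8 = (1/8)*5 = 5/8)
X(T, n) = -3*T
q(s) = -15/8 (q(s) = -3*5/8 = -15/8)
(-244 - 288*305) + (6 - 11)**2*q(0) = (-244 - 288*305) + (6 - 11)**2*(-15/8) = (-244 - 87840) + (-5)**2*(-15/8) = -88084 + 25*(-15/8) = -88084 - 375/8 = -705047/8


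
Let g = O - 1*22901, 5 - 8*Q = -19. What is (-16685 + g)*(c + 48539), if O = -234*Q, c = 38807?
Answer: -3518995648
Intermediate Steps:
Q = 3 (Q = 5/8 - ⅛*(-19) = 5/8 + 19/8 = 3)
O = -702 (O = -234*3 = -702)
g = -23603 (g = -702 - 1*22901 = -702 - 22901 = -23603)
(-16685 + g)*(c + 48539) = (-16685 - 23603)*(38807 + 48539) = -40288*87346 = -3518995648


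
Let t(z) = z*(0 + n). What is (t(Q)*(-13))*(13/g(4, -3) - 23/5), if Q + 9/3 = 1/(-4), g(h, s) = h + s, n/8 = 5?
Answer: 14196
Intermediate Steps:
n = 40 (n = 8*5 = 40)
Q = -13/4 (Q = -3 + 1/(-4) = -3 - ¼ = -13/4 ≈ -3.2500)
t(z) = 40*z (t(z) = z*(0 + 40) = z*40 = 40*z)
(t(Q)*(-13))*(13/g(4, -3) - 23/5) = ((40*(-13/4))*(-13))*(13/(4 - 3) - 23/5) = (-130*(-13))*(13/1 - 23*⅕) = 1690*(13*1 - 23/5) = 1690*(13 - 23/5) = 1690*(42/5) = 14196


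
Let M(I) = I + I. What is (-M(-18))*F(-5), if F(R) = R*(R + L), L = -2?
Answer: 1260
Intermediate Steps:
M(I) = 2*I
F(R) = R*(-2 + R) (F(R) = R*(R - 2) = R*(-2 + R))
(-M(-18))*F(-5) = (-2*(-18))*(-5*(-2 - 5)) = (-1*(-36))*(-5*(-7)) = 36*35 = 1260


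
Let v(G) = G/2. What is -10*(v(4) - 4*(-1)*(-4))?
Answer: 140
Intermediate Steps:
v(G) = G/2 (v(G) = G*(½) = G/2)
-10*(v(4) - 4*(-1)*(-4)) = -10*((½)*4 - 4*(-1)*(-4)) = -10*(2 + 4*(-4)) = -10*(2 - 16) = -10*(-14) = 140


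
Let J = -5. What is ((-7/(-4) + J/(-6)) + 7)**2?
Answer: 13225/144 ≈ 91.840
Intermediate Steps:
((-7/(-4) + J/(-6)) + 7)**2 = ((-7/(-4) - 5/(-6)) + 7)**2 = ((-7*(-1/4) - 5*(-1/6)) + 7)**2 = ((7/4 + 5/6) + 7)**2 = (31/12 + 7)**2 = (115/12)**2 = 13225/144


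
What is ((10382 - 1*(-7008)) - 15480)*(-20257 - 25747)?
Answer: -87867640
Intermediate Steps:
((10382 - 1*(-7008)) - 15480)*(-20257 - 25747) = ((10382 + 7008) - 15480)*(-46004) = (17390 - 15480)*(-46004) = 1910*(-46004) = -87867640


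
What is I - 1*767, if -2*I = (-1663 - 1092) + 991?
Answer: 115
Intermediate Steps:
I = 882 (I = -((-1663 - 1092) + 991)/2 = -(-2755 + 991)/2 = -½*(-1764) = 882)
I - 1*767 = 882 - 1*767 = 882 - 767 = 115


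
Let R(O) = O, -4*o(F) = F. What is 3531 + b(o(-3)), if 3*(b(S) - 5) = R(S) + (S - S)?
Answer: 14145/4 ≈ 3536.3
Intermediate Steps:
o(F) = -F/4
b(S) = 5 + S/3 (b(S) = 5 + (S + (S - S))/3 = 5 + (S + 0)/3 = 5 + S/3)
3531 + b(o(-3)) = 3531 + (5 + (-¼*(-3))/3) = 3531 + (5 + (⅓)*(¾)) = 3531 + (5 + ¼) = 3531 + 21/4 = 14145/4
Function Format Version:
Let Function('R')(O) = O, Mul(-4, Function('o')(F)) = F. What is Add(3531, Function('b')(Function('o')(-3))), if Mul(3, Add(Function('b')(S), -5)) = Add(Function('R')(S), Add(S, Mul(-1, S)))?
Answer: Rational(14145, 4) ≈ 3536.3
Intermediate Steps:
Function('o')(F) = Mul(Rational(-1, 4), F)
Function('b')(S) = Add(5, Mul(Rational(1, 3), S)) (Function('b')(S) = Add(5, Mul(Rational(1, 3), Add(S, Add(S, Mul(-1, S))))) = Add(5, Mul(Rational(1, 3), Add(S, 0))) = Add(5, Mul(Rational(1, 3), S)))
Add(3531, Function('b')(Function('o')(-3))) = Add(3531, Add(5, Mul(Rational(1, 3), Mul(Rational(-1, 4), -3)))) = Add(3531, Add(5, Mul(Rational(1, 3), Rational(3, 4)))) = Add(3531, Add(5, Rational(1, 4))) = Add(3531, Rational(21, 4)) = Rational(14145, 4)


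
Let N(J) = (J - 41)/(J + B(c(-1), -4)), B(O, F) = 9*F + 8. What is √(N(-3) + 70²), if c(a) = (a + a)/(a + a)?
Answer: 2*√1177566/31 ≈ 70.010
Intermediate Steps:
c(a) = 1 (c(a) = (2*a)/((2*a)) = (2*a)*(1/(2*a)) = 1)
B(O, F) = 8 + 9*F
N(J) = (-41 + J)/(-28 + J) (N(J) = (J - 41)/(J + (8 + 9*(-4))) = (-41 + J)/(J + (8 - 36)) = (-41 + J)/(J - 28) = (-41 + J)/(-28 + J))
√(N(-3) + 70²) = √((-41 - 3)/(-28 - 3) + 70²) = √(-44/(-31) + 4900) = √(-1/31*(-44) + 4900) = √(44/31 + 4900) = √(151944/31) = 2*√1177566/31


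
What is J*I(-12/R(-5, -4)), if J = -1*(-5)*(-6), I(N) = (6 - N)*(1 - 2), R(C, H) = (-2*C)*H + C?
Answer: 172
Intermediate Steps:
R(C, H) = C - 2*C*H (R(C, H) = -2*C*H + C = C - 2*C*H)
I(N) = -6 + N (I(N) = (6 - N)*(-1) = -6 + N)
J = -30 (J = 5*(-6) = -30)
J*I(-12/R(-5, -4)) = -30*(-6 - 12*(-1/(5*(1 - 2*(-4))))) = -30*(-6 - 12*(-1/(5*(1 + 8)))) = -30*(-6 - 12/((-5*9))) = -30*(-6 - 12/(-45)) = -30*(-6 - 12*(-1/45)) = -30*(-6 + 4/15) = -30*(-86/15) = 172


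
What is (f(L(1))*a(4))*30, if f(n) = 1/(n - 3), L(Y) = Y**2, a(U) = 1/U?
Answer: -15/4 ≈ -3.7500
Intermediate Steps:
f(n) = 1/(-3 + n)
(f(L(1))*a(4))*30 = (1/(-3 + 1**2*4))*30 = ((1/4)/(-3 + 1))*30 = ((1/4)/(-2))*30 = -1/2*1/4*30 = -1/8*30 = -15/4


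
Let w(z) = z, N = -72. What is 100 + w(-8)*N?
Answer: 676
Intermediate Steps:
100 + w(-8)*N = 100 - 8*(-72) = 100 + 576 = 676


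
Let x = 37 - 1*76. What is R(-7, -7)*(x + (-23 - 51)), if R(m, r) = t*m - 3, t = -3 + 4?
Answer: 1130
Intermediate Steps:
t = 1
R(m, r) = -3 + m (R(m, r) = 1*m - 3 = m - 3 = -3 + m)
x = -39 (x = 37 - 76 = -39)
R(-7, -7)*(x + (-23 - 51)) = (-3 - 7)*(-39 + (-23 - 51)) = -10*(-39 - 74) = -10*(-113) = 1130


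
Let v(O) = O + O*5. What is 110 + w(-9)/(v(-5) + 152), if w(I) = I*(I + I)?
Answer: 6791/61 ≈ 111.33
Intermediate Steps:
w(I) = 2*I² (w(I) = I*(2*I) = 2*I²)
v(O) = 6*O (v(O) = O + 5*O = 6*O)
110 + w(-9)/(v(-5) + 152) = 110 + (2*(-9)²)/(6*(-5) + 152) = 110 + (2*81)/(-30 + 152) = 110 + 162/122 = 110 + (1/122)*162 = 110 + 81/61 = 6791/61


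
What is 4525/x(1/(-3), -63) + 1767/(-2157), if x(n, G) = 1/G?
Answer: -204969514/719 ≈ -2.8508e+5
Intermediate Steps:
4525/x(1/(-3), -63) + 1767/(-2157) = 4525/(1/(-63)) + 1767/(-2157) = 4525/(-1/63) + 1767*(-1/2157) = 4525*(-63) - 589/719 = -285075 - 589/719 = -204969514/719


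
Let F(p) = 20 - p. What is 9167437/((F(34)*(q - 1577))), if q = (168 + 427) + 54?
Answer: 9167437/12992 ≈ 705.62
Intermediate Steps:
q = 649 (q = 595 + 54 = 649)
9167437/((F(34)*(q - 1577))) = 9167437/(((20 - 1*34)*(649 - 1577))) = 9167437/(((20 - 34)*(-928))) = 9167437/((-14*(-928))) = 9167437/12992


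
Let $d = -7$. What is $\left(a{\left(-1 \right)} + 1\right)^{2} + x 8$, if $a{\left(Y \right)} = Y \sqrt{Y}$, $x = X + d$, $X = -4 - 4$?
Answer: $-120 + \left(1 - i\right)^{2} \approx -120.0 - 2.0 i$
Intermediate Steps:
$X = -8$ ($X = -4 - 4 = -8$)
$x = -15$ ($x = -8 - 7 = -15$)
$a{\left(Y \right)} = Y^{\frac{3}{2}}$
$\left(a{\left(-1 \right)} + 1\right)^{2} + x 8 = \left(\left(-1\right)^{\frac{3}{2}} + 1\right)^{2} - 120 = \left(- i + 1\right)^{2} - 120 = \left(1 - i\right)^{2} - 120 = -120 + \left(1 - i\right)^{2}$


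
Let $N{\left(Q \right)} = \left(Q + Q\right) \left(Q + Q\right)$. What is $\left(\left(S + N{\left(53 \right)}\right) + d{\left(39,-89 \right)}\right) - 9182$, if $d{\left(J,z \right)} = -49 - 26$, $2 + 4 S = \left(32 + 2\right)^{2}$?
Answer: $\frac{4535}{2} \approx 2267.5$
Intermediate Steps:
$S = \frac{577}{2}$ ($S = - \frac{1}{2} + \frac{\left(32 + 2\right)^{2}}{4} = - \frac{1}{2} + \frac{34^{2}}{4} = - \frac{1}{2} + \frac{1}{4} \cdot 1156 = - \frac{1}{2} + 289 = \frac{577}{2} \approx 288.5$)
$d{\left(J,z \right)} = -75$
$N{\left(Q \right)} = 4 Q^{2}$ ($N{\left(Q \right)} = 2 Q 2 Q = 4 Q^{2}$)
$\left(\left(S + N{\left(53 \right)}\right) + d{\left(39,-89 \right)}\right) - 9182 = \left(\left(\frac{577}{2} + 4 \cdot 53^{2}\right) - 75\right) - 9182 = \left(\left(\frac{577}{2} + 4 \cdot 2809\right) - 75\right) - 9182 = \left(\left(\frac{577}{2} + 11236\right) - 75\right) - 9182 = \left(\frac{23049}{2} - 75\right) - 9182 = \frac{22899}{2} - 9182 = \frac{4535}{2}$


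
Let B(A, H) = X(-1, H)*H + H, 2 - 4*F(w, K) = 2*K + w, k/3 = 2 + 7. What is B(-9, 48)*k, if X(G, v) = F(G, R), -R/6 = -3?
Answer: -9396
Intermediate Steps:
k = 27 (k = 3*(2 + 7) = 3*9 = 27)
R = 18 (R = -6*(-3) = 18)
F(w, K) = ½ - K/2 - w/4 (F(w, K) = ½ - (2*K + w)/4 = ½ - (w + 2*K)/4 = ½ + (-K/2 - w/4) = ½ - K/2 - w/4)
X(G, v) = -17/2 - G/4 (X(G, v) = ½ - ½*18 - G/4 = ½ - 9 - G/4 = -17/2 - G/4)
B(A, H) = -29*H/4 (B(A, H) = (-17/2 - ¼*(-1))*H + H = (-17/2 + ¼)*H + H = -33*H/4 + H = -29*H/4)
B(-9, 48)*k = -29/4*48*27 = -348*27 = -9396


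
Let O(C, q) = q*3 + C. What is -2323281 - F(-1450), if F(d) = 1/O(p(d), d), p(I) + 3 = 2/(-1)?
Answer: -10117888754/4355 ≈ -2.3233e+6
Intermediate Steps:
p(I) = -5 (p(I) = -3 + 2/(-1) = -3 + 2*(-1) = -3 - 2 = -5)
O(C, q) = C + 3*q (O(C, q) = 3*q + C = C + 3*q)
F(d) = 1/(-5 + 3*d)
-2323281 - F(-1450) = -2323281 - 1/(-5 + 3*(-1450)) = -2323281 - 1/(-5 - 4350) = -2323281 - 1/(-4355) = -2323281 - 1*(-1/4355) = -2323281 + 1/4355 = -10117888754/4355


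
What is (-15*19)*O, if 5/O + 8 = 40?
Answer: -1425/32 ≈ -44.531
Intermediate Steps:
O = 5/32 (O = 5/(-8 + 40) = 5/32 ≈ 0.15625)
(-15*19)*O = -15*19*(5/32) = -285*5/32 = -1425/32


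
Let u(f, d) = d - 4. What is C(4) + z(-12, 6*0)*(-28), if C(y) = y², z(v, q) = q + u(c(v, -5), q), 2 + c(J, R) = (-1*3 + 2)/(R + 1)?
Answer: 128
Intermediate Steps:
c(J, R) = -2 - 1/(1 + R) (c(J, R) = -2 + (-1*3 + 2)/(R + 1) = -2 + (-3 + 2)/(1 + R) = -2 - 1/(1 + R))
u(f, d) = -4 + d
z(v, q) = -4 + 2*q (z(v, q) = q + (-4 + q) = -4 + 2*q)
C(4) + z(-12, 6*0)*(-28) = 4² + (-4 + 2*(6*0))*(-28) = 16 + (-4 + 2*0)*(-28) = 16 + (-4 + 0)*(-28) = 16 - 4*(-28) = 16 + 112 = 128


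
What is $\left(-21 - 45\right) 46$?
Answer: $-3036$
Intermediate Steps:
$\left(-21 - 45\right) 46 = \left(-66\right) 46 = -3036$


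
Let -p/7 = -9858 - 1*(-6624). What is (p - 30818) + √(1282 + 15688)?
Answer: -8180 + √16970 ≈ -8049.7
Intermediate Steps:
p = 22638 (p = -7*(-9858 - 1*(-6624)) = -7*(-9858 + 6624) = -7*(-3234) = 22638)
(p - 30818) + √(1282 + 15688) = (22638 - 30818) + √(1282 + 15688) = -8180 + √16970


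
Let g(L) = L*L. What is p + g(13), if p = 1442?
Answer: 1611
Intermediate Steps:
g(L) = L**2
p + g(13) = 1442 + 13**2 = 1442 + 169 = 1611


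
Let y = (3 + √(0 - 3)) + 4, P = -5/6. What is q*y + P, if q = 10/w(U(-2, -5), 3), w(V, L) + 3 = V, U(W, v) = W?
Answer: -89/6 - 2*I*√3 ≈ -14.833 - 3.4641*I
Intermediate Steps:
P = -⅚ (P = -5*⅙ = -⅚ ≈ -0.83333)
w(V, L) = -3 + V
y = 7 + I*√3 (y = (3 + √(-3)) + 4 = (3 + I*√3) + 4 = 7 + I*√3 ≈ 7.0 + 1.732*I)
q = -2 (q = 10/(-3 - 2) = 10/(-5) = 10*(-⅕) = -2)
q*y + P = -2*(7 + I*√3) - ⅚ = (-14 - 2*I*√3) - ⅚ = -89/6 - 2*I*√3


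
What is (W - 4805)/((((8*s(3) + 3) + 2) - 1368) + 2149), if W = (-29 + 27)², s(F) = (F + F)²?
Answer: -4801/1074 ≈ -4.4702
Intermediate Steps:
s(F) = 4*F² (s(F) = (2*F)² = 4*F²)
W = 4 (W = (-2)² = 4)
(W - 4805)/((((8*s(3) + 3) + 2) - 1368) + 2149) = (4 - 4805)/((((8*(4*3²) + 3) + 2) - 1368) + 2149) = -4801/((((8*(4*9) + 3) + 2) - 1368) + 2149) = -4801/((((8*36 + 3) + 2) - 1368) + 2149) = -4801/((((288 + 3) + 2) - 1368) + 2149) = -4801/(((291 + 2) - 1368) + 2149) = -4801/((293 - 1368) + 2149) = -4801/(-1075 + 2149) = -4801/1074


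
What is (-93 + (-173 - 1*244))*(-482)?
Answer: 245820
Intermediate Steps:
(-93 + (-173 - 1*244))*(-482) = (-93 + (-173 - 244))*(-482) = (-93 - 417)*(-482) = -510*(-482) = 245820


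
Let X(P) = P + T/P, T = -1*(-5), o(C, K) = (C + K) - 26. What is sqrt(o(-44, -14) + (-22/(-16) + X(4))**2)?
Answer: I*sqrt(2567)/8 ≈ 6.3332*I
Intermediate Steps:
o(C, K) = -26 + C + K
T = 5
X(P) = P + 5/P
sqrt(o(-44, -14) + (-22/(-16) + X(4))**2) = sqrt((-26 - 44 - 14) + (-22/(-16) + (4 + 5/4))**2) = sqrt(-84 + (-22*(-1/16) + (4 + 5*(1/4)))**2) = sqrt(-84 + (11/8 + (4 + 5/4))**2) = sqrt(-84 + (11/8 + 21/4)**2) = sqrt(-84 + (53/8)**2) = sqrt(-84 + 2809/64) = sqrt(-2567/64) = I*sqrt(2567)/8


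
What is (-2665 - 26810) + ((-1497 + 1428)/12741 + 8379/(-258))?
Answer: -10777371799/365242 ≈ -29507.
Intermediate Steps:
(-2665 - 26810) + ((-1497 + 1428)/12741 + 8379/(-258)) = -29475 + (-69*1/12741 + 8379*(-1/258)) = -29475 + (-23/4247 - 2793/86) = -29475 - 11863849/365242 = -10777371799/365242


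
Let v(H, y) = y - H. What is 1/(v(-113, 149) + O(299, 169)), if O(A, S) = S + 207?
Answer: 1/638 ≈ 0.0015674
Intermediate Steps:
O(A, S) = 207 + S
1/(v(-113, 149) + O(299, 169)) = 1/((149 - 1*(-113)) + (207 + 169)) = 1/((149 + 113) + 376) = 1/(262 + 376) = 1/638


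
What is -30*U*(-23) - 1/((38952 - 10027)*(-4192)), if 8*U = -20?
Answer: -209162459999/121253600 ≈ -1725.0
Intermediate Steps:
U = -5/2 (U = (⅛)*(-20) = -5/2 ≈ -2.5000)
-30*U*(-23) - 1/((38952 - 10027)*(-4192)) = -30*(-5/2)*(-23) - 1/((38952 - 10027)*(-4192)) = 75*(-23) - (-1)/(28925*4192) = -1725 - (-1)/(28925*4192) = -1725 - 1*(-1/121253600) = -1725 + 1/121253600 = -209162459999/121253600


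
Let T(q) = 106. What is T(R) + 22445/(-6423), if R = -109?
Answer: 658393/6423 ≈ 102.51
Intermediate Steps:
T(R) + 22445/(-6423) = 106 + 22445/(-6423) = 106 + 22445*(-1/6423) = 106 - 22445/6423 = 658393/6423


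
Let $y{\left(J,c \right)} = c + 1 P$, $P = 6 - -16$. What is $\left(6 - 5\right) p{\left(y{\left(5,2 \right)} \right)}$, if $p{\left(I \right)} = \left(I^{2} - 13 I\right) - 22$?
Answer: $242$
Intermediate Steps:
$P = 22$ ($P = 6 + 16 = 22$)
$y{\left(J,c \right)} = 22 + c$ ($y{\left(J,c \right)} = c + 1 \cdot 22 = c + 22 = 22 + c$)
$p{\left(I \right)} = -22 + I^{2} - 13 I$
$\left(6 - 5\right) p{\left(y{\left(5,2 \right)} \right)} = \left(6 - 5\right) \left(-22 + \left(22 + 2\right)^{2} - 13 \left(22 + 2\right)\right) = \left(6 - 5\right) \left(-22 + 24^{2} - 312\right) = 1 \left(-22 + 576 - 312\right) = 1 \cdot 242 = 242$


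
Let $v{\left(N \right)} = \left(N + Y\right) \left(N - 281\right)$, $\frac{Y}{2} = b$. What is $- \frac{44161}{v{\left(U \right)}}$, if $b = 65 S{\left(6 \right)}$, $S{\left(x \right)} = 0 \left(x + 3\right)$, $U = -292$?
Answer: $- \frac{44161}{167316} \approx -0.26394$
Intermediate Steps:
$S{\left(x \right)} = 0$ ($S{\left(x \right)} = 0 \left(3 + x\right) = 0$)
$b = 0$ ($b = 65 \cdot 0 = 0$)
$Y = 0$ ($Y = 2 \cdot 0 = 0$)
$v{\left(N \right)} = N \left(-281 + N\right)$ ($v{\left(N \right)} = \left(N + 0\right) \left(N - 281\right) = N \left(-281 + N\right)$)
$- \frac{44161}{v{\left(U \right)}} = - \frac{44161}{\left(-292\right) \left(-281 - 292\right)} = - \frac{44161}{\left(-292\right) \left(-573\right)} = - \frac{44161}{167316}$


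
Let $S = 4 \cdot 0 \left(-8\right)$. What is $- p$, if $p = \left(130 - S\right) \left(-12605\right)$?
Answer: $1638650$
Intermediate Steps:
$S = 0$ ($S = 0 \left(-8\right) = 0$)
$p = -1638650$ ($p = \left(130 - 0\right) \left(-12605\right) = \left(130 + 0\right) \left(-12605\right) = 130 \left(-12605\right) = -1638650$)
$- p = \left(-1\right) \left(-1638650\right) = 1638650$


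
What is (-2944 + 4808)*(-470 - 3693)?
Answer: -7759832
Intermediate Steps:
(-2944 + 4808)*(-470 - 3693) = 1864*(-4163) = -7759832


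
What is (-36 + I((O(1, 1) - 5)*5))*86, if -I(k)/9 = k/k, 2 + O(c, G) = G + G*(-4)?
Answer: -3870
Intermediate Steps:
O(c, G) = -2 - 3*G (O(c, G) = -2 + (G + G*(-4)) = -2 + (G - 4*G) = -2 - 3*G)
I(k) = -9 (I(k) = -9*k/k = -9*1 = -9)
(-36 + I((O(1, 1) - 5)*5))*86 = (-36 - 9)*86 = -45*86 = -3870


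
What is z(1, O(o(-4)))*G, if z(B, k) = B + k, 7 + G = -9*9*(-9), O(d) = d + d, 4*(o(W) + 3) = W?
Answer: -5054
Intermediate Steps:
o(W) = -3 + W/4
O(d) = 2*d
G = 722 (G = -7 - 9*9*(-9) = -7 - 81*(-9) = -7 + 729 = 722)
z(1, O(o(-4)))*G = (1 + 2*(-3 + (1/4)*(-4)))*722 = (1 + 2*(-3 - 1))*722 = (1 + 2*(-4))*722 = (1 - 8)*722 = -7*722 = -5054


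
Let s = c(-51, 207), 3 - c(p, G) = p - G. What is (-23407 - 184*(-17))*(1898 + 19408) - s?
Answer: -432064635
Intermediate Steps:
c(p, G) = 3 + G - p (c(p, G) = 3 - (p - G) = 3 + (G - p) = 3 + G - p)
s = 261 (s = 3 + 207 - 1*(-51) = 3 + 207 + 51 = 261)
(-23407 - 184*(-17))*(1898 + 19408) - s = (-23407 - 184*(-17))*(1898 + 19408) - 1*261 = (-23407 + 3128)*21306 - 261 = -20279*21306 - 261 = -432064374 - 261 = -432064635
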